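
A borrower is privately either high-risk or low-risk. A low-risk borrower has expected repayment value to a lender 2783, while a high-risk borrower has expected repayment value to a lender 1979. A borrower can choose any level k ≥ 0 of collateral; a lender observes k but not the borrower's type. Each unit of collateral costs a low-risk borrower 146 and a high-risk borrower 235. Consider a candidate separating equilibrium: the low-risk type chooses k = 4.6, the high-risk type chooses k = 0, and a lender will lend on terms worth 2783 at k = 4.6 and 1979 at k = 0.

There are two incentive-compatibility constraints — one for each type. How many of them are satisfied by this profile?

Low-risk type: signal → 2783 − 146 × 4.6 = 2111.4; deviate to 0 → 1979. IC holds (2111.4 ≥ 1979).
High-risk type: stay at 0 → 1979; mimic → 2783 − 235 × 4.6 = 1702. IC holds (1979 ≥ 1702).
2 of 2 constraints hold, so this is a separating equilibrium.

2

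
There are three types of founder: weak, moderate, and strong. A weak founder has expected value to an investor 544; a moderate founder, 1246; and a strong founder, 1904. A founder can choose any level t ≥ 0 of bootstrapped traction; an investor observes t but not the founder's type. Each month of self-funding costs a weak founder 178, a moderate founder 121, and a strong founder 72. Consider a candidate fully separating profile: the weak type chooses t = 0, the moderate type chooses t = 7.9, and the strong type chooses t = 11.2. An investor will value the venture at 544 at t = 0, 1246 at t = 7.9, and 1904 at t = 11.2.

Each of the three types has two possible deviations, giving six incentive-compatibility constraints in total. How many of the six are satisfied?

4

Weak (own payoff 544): to t=7.9 gives 1246 − 178×7.9 = -160.2 → no gain ✓; to t=11.2 gives 1904 − 178×11.2 = -89.6 → no gain ✓.
Strong (own payoff 1904 − 72×11.2 = 1097.6): to t=0 gives 544 → no gain ✓; to t=7.9 gives 1246 − 72×7.9 = 677.2 → no gain ✓.
Moderate (own payoff 1246 − 121×7.9 = 290.1): to t=0 gives 544 → profitable ✗; to t=11.2 gives 1904 − 121×11.2 = 548.8 → profitable ✗.
4 of the 6 constraints hold; not an equilibrium.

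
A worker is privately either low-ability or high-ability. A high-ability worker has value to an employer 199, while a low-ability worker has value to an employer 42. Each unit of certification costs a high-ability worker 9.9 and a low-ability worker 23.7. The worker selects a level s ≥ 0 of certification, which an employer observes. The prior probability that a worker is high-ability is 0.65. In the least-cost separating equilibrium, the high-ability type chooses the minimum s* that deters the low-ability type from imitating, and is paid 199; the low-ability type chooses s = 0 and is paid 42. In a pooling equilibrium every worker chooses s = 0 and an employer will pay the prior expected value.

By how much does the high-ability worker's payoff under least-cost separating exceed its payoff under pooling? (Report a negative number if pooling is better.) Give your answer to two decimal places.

Least-cost separating signal: s* solves 42 = 199 − 23.7·s*, so s* = (199 − 42)/23.7 ≈ 6.6245.
High-ability type's separating payoff: 199 − 9.9 × s* = 199 − 9.9 × (199 − 42)/23.7 = 199 − 1554.3/23.7 ≈ 133.4177.
Pooling payoff: 0.65 × 199 + 0.35 × 42 = 144.05.
Difference: 133.4177 − 144.05 = -10.6323, i.e. -10.63 to two decimal places.
The high-ability type would prefer the pooling outcome.

-10.63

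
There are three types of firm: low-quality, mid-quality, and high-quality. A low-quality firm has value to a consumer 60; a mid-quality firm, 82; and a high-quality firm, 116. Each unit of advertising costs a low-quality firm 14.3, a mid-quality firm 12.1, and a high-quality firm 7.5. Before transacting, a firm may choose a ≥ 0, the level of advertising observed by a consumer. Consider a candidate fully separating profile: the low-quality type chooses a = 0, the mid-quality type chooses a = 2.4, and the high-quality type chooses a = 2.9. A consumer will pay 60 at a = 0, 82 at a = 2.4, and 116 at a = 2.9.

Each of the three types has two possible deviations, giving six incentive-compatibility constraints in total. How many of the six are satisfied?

3

Mid-quality (own payoff 82 − 12.1×2.4 = 52.96): to a=0 gives 60 → profitable ✗; to a=2.9 gives 116 − 12.1×2.9 = 80.91 → profitable ✗.
High-quality (own payoff 116 − 7.5×2.9 = 94.25): to a=0 gives 60 → no gain ✓; to a=2.4 gives 82 − 7.5×2.4 = 64 → no gain ✓.
Low-quality (own payoff 60): to a=2.4 gives 82 − 14.3×2.4 = 47.68 → no gain ✓; to a=2.9 gives 116 − 14.3×2.9 = 74.53 → profitable ✗.
3 of the 6 constraints hold; not an equilibrium.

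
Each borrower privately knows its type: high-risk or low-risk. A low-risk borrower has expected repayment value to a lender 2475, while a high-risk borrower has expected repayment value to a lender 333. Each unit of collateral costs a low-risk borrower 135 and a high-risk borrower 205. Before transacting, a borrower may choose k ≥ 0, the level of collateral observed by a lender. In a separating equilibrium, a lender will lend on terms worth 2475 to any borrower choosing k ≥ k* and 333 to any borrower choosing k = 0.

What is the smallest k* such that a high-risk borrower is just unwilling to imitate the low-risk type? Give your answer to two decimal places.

A high-risk borrower choosing k = 0 receives 333.
Imitating at k* instead would pay 2475 at cost 205·k*, netting 2475 − 205·k*.
Indifference: 333 = 2475 − 205·k*, so k* = (2475 − 333) / 205 ≈ 10.45.
At k* the high-risk type's incentive constraint just binds; the low-risk type strictly prefers k* since its per-unit cost is lower.

10.45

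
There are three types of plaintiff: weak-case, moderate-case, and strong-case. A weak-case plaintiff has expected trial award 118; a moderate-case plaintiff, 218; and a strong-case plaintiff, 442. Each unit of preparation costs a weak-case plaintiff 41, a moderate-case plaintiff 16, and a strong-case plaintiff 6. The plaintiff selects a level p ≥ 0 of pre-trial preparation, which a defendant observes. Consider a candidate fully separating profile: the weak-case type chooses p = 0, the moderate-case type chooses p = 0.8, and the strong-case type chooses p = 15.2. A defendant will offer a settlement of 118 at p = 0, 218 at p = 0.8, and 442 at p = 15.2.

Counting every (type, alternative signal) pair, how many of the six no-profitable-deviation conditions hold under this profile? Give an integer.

Strong-case (own payoff 442 − 6×15.2 = 350.8): to p=0 gives 118 → no gain ✓; to p=0.8 gives 218 − 6×0.8 = 213.2 → no gain ✓.
Moderate-case (own payoff 218 − 16×0.8 = 205.2): to p=0 gives 118 → no gain ✓; to p=15.2 gives 442 − 16×15.2 = 198.8 → no gain ✓.
Weak-case (own payoff 118): to p=0.8 gives 218 − 41×0.8 = 185.2 → profitable ✗; to p=15.2 gives 442 − 41×15.2 = -181.2 → no gain ✓.
5 of the 6 constraints hold; not an equilibrium.

5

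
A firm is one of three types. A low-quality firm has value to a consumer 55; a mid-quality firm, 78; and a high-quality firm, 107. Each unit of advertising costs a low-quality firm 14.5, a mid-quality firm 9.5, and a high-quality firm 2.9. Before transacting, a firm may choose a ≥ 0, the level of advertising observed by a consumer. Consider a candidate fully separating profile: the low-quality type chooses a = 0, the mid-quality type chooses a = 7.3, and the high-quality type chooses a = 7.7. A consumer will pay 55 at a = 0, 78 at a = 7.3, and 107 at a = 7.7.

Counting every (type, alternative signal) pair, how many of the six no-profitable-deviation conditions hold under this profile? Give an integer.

4

Low-quality (own payoff 55): to a=7.3 gives 78 − 14.5×7.3 = -27.85 → no gain ✓; to a=7.7 gives 107 − 14.5×7.7 = -4.65 → no gain ✓.
Mid-quality (own payoff 78 − 9.5×7.3 = 8.65): to a=0 gives 55 → profitable ✗; to a=7.7 gives 107 − 9.5×7.7 = 33.85 → profitable ✗.
High-quality (own payoff 107 − 2.9×7.7 = 84.67): to a=0 gives 55 → no gain ✓; to a=7.3 gives 78 − 2.9×7.3 = 56.83 → no gain ✓.
4 of the 6 constraints hold; not an equilibrium.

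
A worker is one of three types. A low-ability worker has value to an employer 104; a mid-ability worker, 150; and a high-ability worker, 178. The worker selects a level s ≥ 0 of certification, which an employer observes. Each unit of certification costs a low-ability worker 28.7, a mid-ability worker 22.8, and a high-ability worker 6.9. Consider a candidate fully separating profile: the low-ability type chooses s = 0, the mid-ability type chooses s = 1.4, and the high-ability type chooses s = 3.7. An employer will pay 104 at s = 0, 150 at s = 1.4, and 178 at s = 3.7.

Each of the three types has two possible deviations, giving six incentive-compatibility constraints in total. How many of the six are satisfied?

Mid-ability (own payoff 150 − 22.8×1.4 = 118.08): to s=0 gives 104 → no gain ✓; to s=3.7 gives 178 − 22.8×3.7 = 93.64 → no gain ✓.
Low-ability (own payoff 104): to s=1.4 gives 150 − 28.7×1.4 = 109.82 → profitable ✗; to s=3.7 gives 178 − 28.7×3.7 = 71.81 → no gain ✓.
High-ability (own payoff 178 − 6.9×3.7 = 152.47): to s=0 gives 104 → no gain ✓; to s=1.4 gives 150 − 6.9×1.4 = 140.34 → no gain ✓.
5 of the 6 constraints hold; not an equilibrium.

5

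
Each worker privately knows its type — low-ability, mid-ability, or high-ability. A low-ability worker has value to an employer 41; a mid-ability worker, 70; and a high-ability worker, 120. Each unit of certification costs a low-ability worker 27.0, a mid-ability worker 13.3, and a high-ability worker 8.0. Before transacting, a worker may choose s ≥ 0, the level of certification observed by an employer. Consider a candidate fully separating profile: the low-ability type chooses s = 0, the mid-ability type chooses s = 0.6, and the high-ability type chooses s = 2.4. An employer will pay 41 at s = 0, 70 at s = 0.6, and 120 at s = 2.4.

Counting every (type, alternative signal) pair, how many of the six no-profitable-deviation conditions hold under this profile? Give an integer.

3

Low-ability (own payoff 41): to s=0.6 gives 70 − 27.0×0.6 = 53.8 → profitable ✗; to s=2.4 gives 120 − 27.0×2.4 = 55.2 → profitable ✗.
Mid-ability (own payoff 70 − 13.3×0.6 = 62.02): to s=0 gives 41 → no gain ✓; to s=2.4 gives 120 − 13.3×2.4 = 88.08 → profitable ✗.
High-ability (own payoff 120 − 8.0×2.4 = 100.8): to s=0 gives 41 → no gain ✓; to s=0.6 gives 70 − 8.0×0.6 = 65.2 → no gain ✓.
3 of the 6 constraints hold; not an equilibrium.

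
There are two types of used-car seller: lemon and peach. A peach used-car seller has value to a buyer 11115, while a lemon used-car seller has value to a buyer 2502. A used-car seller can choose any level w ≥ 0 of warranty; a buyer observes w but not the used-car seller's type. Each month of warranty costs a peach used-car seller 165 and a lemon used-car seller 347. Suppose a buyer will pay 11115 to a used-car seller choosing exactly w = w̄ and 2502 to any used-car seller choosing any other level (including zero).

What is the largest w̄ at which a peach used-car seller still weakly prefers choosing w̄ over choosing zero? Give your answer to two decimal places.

52.20

Choosing w̄ yields the peach type 11115 − 165·w̄; choosing zero yields 2502.
The peach type is indifferent at 11115 − 165·w̄ = 2502, i.e. w̄ = (11115 − 2502) / 165 = 52.20.
For any w̄ above 52.20 the peach type would rather pool at zero, so separation collapses.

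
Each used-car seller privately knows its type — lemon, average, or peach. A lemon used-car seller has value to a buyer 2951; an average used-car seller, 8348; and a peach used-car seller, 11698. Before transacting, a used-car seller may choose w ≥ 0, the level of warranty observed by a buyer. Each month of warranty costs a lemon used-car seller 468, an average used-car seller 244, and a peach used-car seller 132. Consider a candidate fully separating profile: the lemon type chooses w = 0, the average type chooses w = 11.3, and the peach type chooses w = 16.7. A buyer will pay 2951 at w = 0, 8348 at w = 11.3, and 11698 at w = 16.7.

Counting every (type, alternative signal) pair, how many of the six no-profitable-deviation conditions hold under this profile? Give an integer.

Peach (own payoff 11698 − 132×16.7 = 9493.6): to w=0 gives 2951 → no gain ✓; to w=11.3 gives 8348 − 132×11.3 = 6856.4 → no gain ✓.
Average (own payoff 8348 − 244×11.3 = 5590.8): to w=0 gives 2951 → no gain ✓; to w=16.7 gives 11698 − 244×16.7 = 7623.2 → profitable ✗.
Lemon (own payoff 2951): to w=11.3 gives 8348 − 468×11.3 = 3059.6 → profitable ✗; to w=16.7 gives 11698 − 468×16.7 = 3882.4 → profitable ✗.
3 of the 6 constraints hold; not an equilibrium.

3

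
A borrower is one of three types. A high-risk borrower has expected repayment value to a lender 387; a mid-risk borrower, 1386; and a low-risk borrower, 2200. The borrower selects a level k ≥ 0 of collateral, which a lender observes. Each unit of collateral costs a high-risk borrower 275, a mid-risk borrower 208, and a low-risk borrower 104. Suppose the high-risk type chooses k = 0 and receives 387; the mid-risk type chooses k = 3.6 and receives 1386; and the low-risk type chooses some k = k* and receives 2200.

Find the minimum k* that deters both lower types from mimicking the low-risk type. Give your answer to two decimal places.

Mid-risk type (on-path payoff 1386 − 208×3.6 = 637.2) won't mimic when 637.2 ≥ 2200 − 208·k*, i.e. k* ≥ 7.51.
High-risk type (on-path payoff 387) won't mimic when 387 ≥ 2200 − 275·k*, i.e. k* ≥ 6.59.
Both must hold, so k* = max(6.59, 7.51) = 7.51. The mid-risk type's constraint binds.

7.51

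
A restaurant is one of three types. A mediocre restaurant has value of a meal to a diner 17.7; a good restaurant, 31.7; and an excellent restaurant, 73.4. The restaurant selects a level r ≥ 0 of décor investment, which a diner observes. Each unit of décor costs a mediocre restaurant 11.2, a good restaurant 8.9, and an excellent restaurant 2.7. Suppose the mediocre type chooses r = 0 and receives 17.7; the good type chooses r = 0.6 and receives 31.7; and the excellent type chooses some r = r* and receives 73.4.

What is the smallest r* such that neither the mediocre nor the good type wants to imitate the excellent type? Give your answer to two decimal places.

Good type (on-path payoff 31.7 − 8.9×0.6 = 26.36) won't mimic when 26.36 ≥ 73.4 − 8.9·r*, i.e. r* ≥ 5.29.
Mediocre type (on-path payoff 17.7) won't mimic when 17.7 ≥ 73.4 − 11.2·r*, i.e. r* ≥ 4.97.
Both must hold, so r* = max(4.97, 5.29) = 5.29. The good type's constraint binds.

5.29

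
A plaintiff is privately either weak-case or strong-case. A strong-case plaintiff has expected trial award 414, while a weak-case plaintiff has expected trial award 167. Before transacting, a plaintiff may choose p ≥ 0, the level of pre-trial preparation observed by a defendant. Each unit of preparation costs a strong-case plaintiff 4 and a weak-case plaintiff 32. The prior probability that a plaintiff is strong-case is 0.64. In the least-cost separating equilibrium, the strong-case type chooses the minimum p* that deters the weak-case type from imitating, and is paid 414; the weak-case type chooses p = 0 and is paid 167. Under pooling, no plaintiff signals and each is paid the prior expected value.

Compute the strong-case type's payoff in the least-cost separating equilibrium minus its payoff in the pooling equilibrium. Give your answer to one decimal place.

Least-cost separating signal: p* solves 167 = 414 − 32·p*, so p* = (414 − 167)/32 ≈ 7.7188.
Strong-case type's separating payoff: 414 − 4 × p* = 414 − 4 × (414 − 167)/32 = 414 − 988/32 = 383.125.
Pooling payoff: 0.64 × 414 + 0.36 × 167 = 325.08.
Difference: 383.125 − 325.08 = 58.045, i.e. 58.0 to one decimal place.
The strong-case type prefers to separate.

58.0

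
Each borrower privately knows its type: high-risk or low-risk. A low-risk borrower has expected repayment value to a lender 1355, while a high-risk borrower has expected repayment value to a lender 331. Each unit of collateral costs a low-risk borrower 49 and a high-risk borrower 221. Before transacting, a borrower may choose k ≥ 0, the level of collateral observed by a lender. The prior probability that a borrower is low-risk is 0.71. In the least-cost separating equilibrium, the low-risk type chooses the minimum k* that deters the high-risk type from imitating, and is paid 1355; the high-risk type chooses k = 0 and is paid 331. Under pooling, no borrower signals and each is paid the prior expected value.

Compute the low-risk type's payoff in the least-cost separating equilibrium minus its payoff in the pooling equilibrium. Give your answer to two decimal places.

69.92

Least-cost separating signal: k* solves 331 = 1355 − 221·k*, so k* = (1355 − 331)/221 ≈ 4.6335.
Low-risk type's separating payoff: 1355 − 49 × k* = 1355 − 49 × (1355 − 331)/221 = 1355 − 50176/221 ≈ 1127.9593.
Pooling payoff: 0.71 × 1355 + 0.29 × 331 = 1058.04.
Difference: 1127.9593 − 1058.04 = 69.9193, i.e. 69.92 to two decimal places.
The low-risk type prefers to separate.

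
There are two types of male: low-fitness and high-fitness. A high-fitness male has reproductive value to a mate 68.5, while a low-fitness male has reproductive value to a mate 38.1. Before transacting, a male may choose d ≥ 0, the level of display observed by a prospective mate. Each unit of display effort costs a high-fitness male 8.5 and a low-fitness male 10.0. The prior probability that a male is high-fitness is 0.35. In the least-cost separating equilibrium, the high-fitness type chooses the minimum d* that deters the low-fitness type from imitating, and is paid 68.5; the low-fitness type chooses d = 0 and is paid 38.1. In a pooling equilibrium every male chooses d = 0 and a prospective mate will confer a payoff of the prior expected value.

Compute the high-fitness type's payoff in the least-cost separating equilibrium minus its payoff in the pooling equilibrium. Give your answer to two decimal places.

-6.08

Least-cost separating signal: d* solves 38.1 = 68.5 − 10.0·d*, so d* = (68.5 − 38.1)/10.0 = 3.04.
High-fitness type's separating payoff: 68.5 − 8.5 × d* = 68.5 − 8.5 × (68.5 − 38.1)/10.0 = 68.5 − 258.4/10.0 = 42.66.
Pooling payoff: 0.35 × 68.5 + 0.65 × 38.1 = 48.74.
Difference: 42.66 − 48.74 = -6.08.
The high-fitness type would prefer the pooling outcome.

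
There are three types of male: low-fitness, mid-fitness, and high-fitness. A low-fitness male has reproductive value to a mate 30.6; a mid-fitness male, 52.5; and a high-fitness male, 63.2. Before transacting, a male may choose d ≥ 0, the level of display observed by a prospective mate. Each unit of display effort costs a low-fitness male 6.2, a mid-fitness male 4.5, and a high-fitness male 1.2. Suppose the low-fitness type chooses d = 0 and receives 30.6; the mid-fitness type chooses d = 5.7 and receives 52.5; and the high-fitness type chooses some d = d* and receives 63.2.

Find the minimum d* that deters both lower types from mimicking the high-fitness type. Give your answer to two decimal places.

Low-fitness type (on-path payoff 30.6) won't mimic when 30.6 ≥ 63.2 − 6.2·d*, i.e. d* ≥ 5.26.
Mid-fitness type (on-path payoff 52.5 − 4.5×5.7 = 26.85) won't mimic when 26.85 ≥ 63.2 − 4.5·d*, i.e. d* ≥ 8.08.
Both must hold, so d* = max(5.26, 8.08) = 8.08. The mid-fitness type's constraint binds.

8.08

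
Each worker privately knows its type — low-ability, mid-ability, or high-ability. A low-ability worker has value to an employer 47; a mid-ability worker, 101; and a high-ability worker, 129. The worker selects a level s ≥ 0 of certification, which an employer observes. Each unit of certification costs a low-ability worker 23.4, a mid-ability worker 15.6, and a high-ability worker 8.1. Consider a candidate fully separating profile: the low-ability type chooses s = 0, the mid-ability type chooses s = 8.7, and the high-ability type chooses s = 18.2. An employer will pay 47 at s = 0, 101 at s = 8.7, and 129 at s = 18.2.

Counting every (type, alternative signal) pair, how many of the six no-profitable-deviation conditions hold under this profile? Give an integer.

High-ability (own payoff 129 − 8.1×18.2 = -18.42): to s=0 gives 47 → profitable ✗; to s=8.7 gives 101 − 8.1×8.7 = 30.53 → profitable ✗.
Low-ability (own payoff 47): to s=8.7 gives 101 − 23.4×8.7 = -102.58 → no gain ✓; to s=18.2 gives 129 − 23.4×18.2 = -296.88 → no gain ✓.
Mid-ability (own payoff 101 − 15.6×8.7 = -34.72): to s=0 gives 47 → profitable ✗; to s=18.2 gives 129 − 15.6×18.2 = -154.92 → no gain ✓.
3 of the 6 constraints hold; not an equilibrium.

3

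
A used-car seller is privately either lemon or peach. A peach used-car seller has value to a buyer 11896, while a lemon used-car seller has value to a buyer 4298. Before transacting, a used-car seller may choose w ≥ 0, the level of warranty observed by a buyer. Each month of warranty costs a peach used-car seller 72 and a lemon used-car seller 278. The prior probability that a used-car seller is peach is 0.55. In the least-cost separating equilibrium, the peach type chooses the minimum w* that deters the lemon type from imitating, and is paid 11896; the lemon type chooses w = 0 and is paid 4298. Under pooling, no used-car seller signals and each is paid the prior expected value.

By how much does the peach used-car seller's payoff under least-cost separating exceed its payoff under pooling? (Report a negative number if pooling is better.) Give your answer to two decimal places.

1451.27

Least-cost separating signal: w* solves 4298 = 11896 − 278·w*, so w* = (11896 − 4298)/278 ≈ 27.3309.
Peach type's separating payoff: 11896 − 72 × w* = 11896 − 72 × (11896 − 4298)/278 = 11896 − 547056/278 ≈ 9928.1727.
Pooling payoff: 0.55 × 11896 + 0.45 × 4298 = 8476.9.
Difference: 9928.1727 − 8476.9 = 1451.2727, i.e. 1451.27 to two decimal places.
The peach type prefers to separate.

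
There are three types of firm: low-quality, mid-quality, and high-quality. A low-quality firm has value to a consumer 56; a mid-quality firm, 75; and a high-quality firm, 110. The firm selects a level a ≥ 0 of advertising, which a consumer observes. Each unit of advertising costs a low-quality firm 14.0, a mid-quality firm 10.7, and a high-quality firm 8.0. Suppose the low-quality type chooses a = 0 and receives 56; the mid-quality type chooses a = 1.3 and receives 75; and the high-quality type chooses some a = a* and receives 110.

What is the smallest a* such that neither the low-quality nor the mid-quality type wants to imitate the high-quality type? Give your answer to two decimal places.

4.57

Low-quality type (on-path payoff 56) won't mimic when 56 ≥ 110 − 14.0·a*, i.e. a* ≥ 3.86.
Mid-quality type (on-path payoff 75 − 10.7×1.3 = 61.09) won't mimic when 61.09 ≥ 110 − 10.7·a*, i.e. a* ≥ 4.57.
Both must hold, so a* = max(3.86, 4.57) = 4.57. The mid-quality type's constraint binds.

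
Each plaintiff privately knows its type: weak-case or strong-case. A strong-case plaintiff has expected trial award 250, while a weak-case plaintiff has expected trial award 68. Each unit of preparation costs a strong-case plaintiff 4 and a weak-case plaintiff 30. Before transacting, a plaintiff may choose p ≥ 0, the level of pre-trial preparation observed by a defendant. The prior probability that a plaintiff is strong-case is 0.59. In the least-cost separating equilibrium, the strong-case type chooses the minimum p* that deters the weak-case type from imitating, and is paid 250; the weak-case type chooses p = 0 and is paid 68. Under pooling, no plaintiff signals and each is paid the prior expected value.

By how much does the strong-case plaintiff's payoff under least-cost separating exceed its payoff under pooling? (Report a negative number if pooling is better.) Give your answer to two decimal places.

Least-cost separating signal: p* solves 68 = 250 − 30·p*, so p* = (250 − 68)/30 ≈ 6.0667.
Strong-case type's separating payoff: 250 − 4 × p* = 250 − 4 × (250 − 68)/30 = 250 − 728/30 ≈ 225.7333.
Pooling payoff: 0.59 × 250 + 0.41 × 68 = 175.38.
Difference: 225.7333 − 175.38 = 50.3533, i.e. 50.35 to two decimal places.
The strong-case type prefers to separate.

50.35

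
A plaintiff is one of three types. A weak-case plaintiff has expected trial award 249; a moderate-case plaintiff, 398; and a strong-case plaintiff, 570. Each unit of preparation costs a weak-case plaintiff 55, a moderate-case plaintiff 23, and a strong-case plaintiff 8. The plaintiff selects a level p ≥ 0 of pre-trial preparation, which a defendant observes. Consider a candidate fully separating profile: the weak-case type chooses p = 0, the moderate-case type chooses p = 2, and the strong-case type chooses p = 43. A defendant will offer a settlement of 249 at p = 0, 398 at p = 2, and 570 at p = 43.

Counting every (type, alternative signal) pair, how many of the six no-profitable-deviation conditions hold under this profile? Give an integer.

3

Weak-case (own payoff 249): to p=2 gives 398 − 55×2 = 288 → profitable ✗; to p=43 gives 570 − 55×43 = -1795 → no gain ✓.
Strong-case (own payoff 570 − 8×43 = 226): to p=0 gives 249 → profitable ✗; to p=2 gives 398 − 8×2 = 382 → profitable ✗.
Moderate-case (own payoff 398 − 23×2 = 352): to p=0 gives 249 → no gain ✓; to p=43 gives 570 − 23×43 = -419 → no gain ✓.
3 of the 6 constraints hold; not an equilibrium.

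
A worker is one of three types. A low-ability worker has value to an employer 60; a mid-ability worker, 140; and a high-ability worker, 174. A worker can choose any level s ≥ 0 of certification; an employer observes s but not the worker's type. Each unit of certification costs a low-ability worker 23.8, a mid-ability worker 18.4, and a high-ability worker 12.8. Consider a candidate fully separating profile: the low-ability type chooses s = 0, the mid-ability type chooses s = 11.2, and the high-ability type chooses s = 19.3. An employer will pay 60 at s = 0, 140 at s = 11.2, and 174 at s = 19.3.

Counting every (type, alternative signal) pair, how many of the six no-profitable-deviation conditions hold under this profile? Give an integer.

3

Low-ability (own payoff 60): to s=11.2 gives 140 − 23.8×11.2 = -126.56 → no gain ✓; to s=19.3 gives 174 − 23.8×19.3 = -285.34 → no gain ✓.
High-ability (own payoff 174 − 12.8×19.3 = -73.04): to s=0 gives 60 → profitable ✗; to s=11.2 gives 140 − 12.8×11.2 = -3.36 → profitable ✗.
Mid-ability (own payoff 140 − 18.4×11.2 = -66.08): to s=0 gives 60 → profitable ✗; to s=19.3 gives 174 − 18.4×19.3 = -181.12 → no gain ✓.
3 of the 6 constraints hold; not an equilibrium.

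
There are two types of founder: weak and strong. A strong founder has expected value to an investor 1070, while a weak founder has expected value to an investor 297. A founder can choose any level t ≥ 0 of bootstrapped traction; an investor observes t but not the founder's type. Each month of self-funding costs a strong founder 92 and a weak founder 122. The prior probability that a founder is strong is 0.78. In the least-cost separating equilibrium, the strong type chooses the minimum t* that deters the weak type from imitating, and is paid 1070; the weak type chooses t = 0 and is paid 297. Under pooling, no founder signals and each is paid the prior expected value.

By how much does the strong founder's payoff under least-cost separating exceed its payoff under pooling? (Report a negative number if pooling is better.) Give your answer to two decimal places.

Least-cost separating signal: t* solves 297 = 1070 − 122·t*, so t* = (1070 − 297)/122 ≈ 6.3361.
Strong type's separating payoff: 1070 − 92 × t* = 1070 − 92 × (1070 − 297)/122 = 1070 − 71116/122 ≈ 487.0820.
Pooling payoff: 0.78 × 1070 + 0.22 × 297 = 899.94.
Difference: 487.0820 − 899.94 = -412.858, i.e. -412.86 to two decimal places.
The strong type would prefer the pooling outcome.

-412.86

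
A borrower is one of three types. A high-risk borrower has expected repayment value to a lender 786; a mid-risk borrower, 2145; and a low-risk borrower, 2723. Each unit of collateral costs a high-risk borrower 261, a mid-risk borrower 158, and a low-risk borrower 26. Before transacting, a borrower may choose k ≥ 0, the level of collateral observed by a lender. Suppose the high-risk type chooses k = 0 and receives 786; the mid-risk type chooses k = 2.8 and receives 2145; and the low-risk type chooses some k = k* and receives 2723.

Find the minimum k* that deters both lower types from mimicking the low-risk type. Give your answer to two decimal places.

7.42

High-risk type (on-path payoff 786) won't mimic when 786 ≥ 2723 − 261·k*, i.e. k* ≥ 7.42.
Mid-risk type (on-path payoff 2145 − 158×2.8 = 1702.6) won't mimic when 1702.6 ≥ 2723 − 158·k*, i.e. k* ≥ 6.46.
Both must hold, so k* = max(7.42, 6.46) = 7.42. The high-risk type's constraint binds.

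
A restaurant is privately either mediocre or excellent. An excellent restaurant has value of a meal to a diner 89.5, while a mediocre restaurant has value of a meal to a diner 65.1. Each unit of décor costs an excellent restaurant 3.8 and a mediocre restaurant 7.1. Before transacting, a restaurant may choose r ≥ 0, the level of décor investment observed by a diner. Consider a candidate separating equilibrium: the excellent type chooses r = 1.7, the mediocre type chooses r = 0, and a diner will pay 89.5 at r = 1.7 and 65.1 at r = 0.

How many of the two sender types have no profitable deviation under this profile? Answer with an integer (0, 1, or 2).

1

Excellent type: signal → 89.5 − 3.8 × 1.7 = 83.04; deviate to 0 → 65.1. IC holds (83.04 ≥ 65.1).
Mediocre type: stay at 0 → 65.1; mimic → 89.5 − 7.1 × 1.7 = 77.43. IC fails (65.1 < 77.43).
1 of 2 constraints hold, so this profile is not an equilibrium.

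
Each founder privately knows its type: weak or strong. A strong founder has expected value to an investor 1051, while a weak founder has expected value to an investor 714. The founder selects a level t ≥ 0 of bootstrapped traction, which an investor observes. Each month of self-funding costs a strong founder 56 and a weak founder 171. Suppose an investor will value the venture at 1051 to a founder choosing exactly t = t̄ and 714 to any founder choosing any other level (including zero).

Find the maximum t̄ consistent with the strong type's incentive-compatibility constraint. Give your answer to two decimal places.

Choosing t̄ yields the strong type 1051 − 56·t̄; choosing zero yields 714.
The strong type is indifferent at 1051 − 56·t̄ = 714, i.e. t̄ = (1051 − 714) / 56 ≈ 6.02.
For any t̄ above 6.02 the strong type would rather pool at zero, so separation collapses.

6.02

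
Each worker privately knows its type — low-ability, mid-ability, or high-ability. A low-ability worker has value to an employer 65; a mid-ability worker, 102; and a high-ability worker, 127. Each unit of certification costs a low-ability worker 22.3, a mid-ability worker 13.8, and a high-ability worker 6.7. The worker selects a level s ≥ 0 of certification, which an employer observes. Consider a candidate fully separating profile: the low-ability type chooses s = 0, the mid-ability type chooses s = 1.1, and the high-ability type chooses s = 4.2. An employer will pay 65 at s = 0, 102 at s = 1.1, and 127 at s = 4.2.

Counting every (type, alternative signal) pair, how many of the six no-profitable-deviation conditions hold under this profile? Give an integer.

Mid-ability (own payoff 102 − 13.8×1.1 = 86.82): to s=0 gives 65 → no gain ✓; to s=4.2 gives 127 − 13.8×4.2 = 69.04 → no gain ✓.
High-ability (own payoff 127 − 6.7×4.2 = 98.86): to s=0 gives 65 → no gain ✓; to s=1.1 gives 102 − 6.7×1.1 = 94.63 → no gain ✓.
Low-ability (own payoff 65): to s=1.1 gives 102 − 22.3×1.1 = 77.47 → profitable ✗; to s=4.2 gives 127 − 22.3×4.2 = 33.34 → no gain ✓.
5 of the 6 constraints hold; not an equilibrium.

5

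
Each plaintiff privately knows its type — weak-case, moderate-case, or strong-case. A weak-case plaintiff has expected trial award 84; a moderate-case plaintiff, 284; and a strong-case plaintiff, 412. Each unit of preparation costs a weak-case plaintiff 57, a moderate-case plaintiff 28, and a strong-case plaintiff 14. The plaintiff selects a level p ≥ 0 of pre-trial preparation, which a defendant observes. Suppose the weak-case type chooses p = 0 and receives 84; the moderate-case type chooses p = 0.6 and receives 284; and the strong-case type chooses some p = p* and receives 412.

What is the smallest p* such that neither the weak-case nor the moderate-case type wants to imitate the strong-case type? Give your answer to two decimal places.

5.75

Weak-case type (on-path payoff 84) won't mimic when 84 ≥ 412 − 57·p*, i.e. p* ≥ 5.75.
Moderate-case type (on-path payoff 284 − 28×0.6 = 267.2) won't mimic when 267.2 ≥ 412 − 28·p*, i.e. p* ≥ 5.17.
Both must hold, so p* = max(5.75, 5.17) = 5.75. The weak-case type's constraint binds.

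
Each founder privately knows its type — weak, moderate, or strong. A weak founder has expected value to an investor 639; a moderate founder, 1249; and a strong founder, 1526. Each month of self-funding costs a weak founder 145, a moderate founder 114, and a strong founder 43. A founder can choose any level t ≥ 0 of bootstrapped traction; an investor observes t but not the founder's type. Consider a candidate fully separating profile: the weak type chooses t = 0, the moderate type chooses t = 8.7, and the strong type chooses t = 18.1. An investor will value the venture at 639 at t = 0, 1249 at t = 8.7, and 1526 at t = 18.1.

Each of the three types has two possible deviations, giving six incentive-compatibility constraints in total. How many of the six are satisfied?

Weak (own payoff 639): to t=8.7 gives 1249 − 145×8.7 = -12.5 → no gain ✓; to t=18.1 gives 1526 − 145×18.1 = -1098.5 → no gain ✓.
Strong (own payoff 1526 − 43×18.1 = 747.7): to t=0 gives 639 → no gain ✓; to t=8.7 gives 1249 − 43×8.7 = 874.9 → profitable ✗.
Moderate (own payoff 1249 − 114×8.7 = 257.2): to t=0 gives 639 → profitable ✗; to t=18.1 gives 1526 − 114×18.1 = -537.4 → no gain ✓.
4 of the 6 constraints hold; not an equilibrium.

4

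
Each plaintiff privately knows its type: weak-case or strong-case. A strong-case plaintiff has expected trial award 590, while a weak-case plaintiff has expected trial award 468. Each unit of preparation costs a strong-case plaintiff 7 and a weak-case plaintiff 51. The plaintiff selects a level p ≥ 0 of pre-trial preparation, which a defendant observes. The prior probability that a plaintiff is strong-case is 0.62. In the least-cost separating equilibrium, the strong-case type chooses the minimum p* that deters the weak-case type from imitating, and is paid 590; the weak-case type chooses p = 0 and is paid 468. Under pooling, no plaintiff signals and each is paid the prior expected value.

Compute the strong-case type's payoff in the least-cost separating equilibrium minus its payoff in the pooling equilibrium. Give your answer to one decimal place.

Least-cost separating signal: p* solves 468 = 590 − 51·p*, so p* = (590 − 468)/51 ≈ 2.3922.
Strong-case type's separating payoff: 590 − 7 × p* = 590 − 7 × (590 − 468)/51 = 590 − 854/51 ≈ 573.255.
Pooling payoff: 0.62 × 590 + 0.38 × 468 = 543.64.
Difference: 573.255 − 543.64 = 29.615, i.e. 29.6 to one decimal place.
The strong-case type prefers to separate.

29.6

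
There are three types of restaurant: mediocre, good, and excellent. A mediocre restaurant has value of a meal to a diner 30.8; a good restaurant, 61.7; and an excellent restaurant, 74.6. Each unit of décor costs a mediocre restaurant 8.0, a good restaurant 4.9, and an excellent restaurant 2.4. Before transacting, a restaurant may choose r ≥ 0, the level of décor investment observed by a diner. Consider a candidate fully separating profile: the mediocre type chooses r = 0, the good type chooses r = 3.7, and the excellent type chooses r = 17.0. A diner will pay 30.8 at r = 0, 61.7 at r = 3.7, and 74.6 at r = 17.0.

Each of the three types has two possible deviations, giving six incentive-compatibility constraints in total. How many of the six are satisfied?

4

Mediocre (own payoff 30.8): to r=3.7 gives 61.7 − 8.0×3.7 = 32.1 → profitable ✗; to r=17.0 gives 74.6 − 8.0×17.0 = -61.4 → no gain ✓.
Excellent (own payoff 74.6 − 2.4×17.0 = 33.8): to r=0 gives 30.8 → no gain ✓; to r=3.7 gives 61.7 − 2.4×3.7 = 52.82 → profitable ✗.
Good (own payoff 61.7 − 4.9×3.7 = 43.57): to r=0 gives 30.8 → no gain ✓; to r=17.0 gives 74.6 − 4.9×17.0 = -8.7 → no gain ✓.
4 of the 6 constraints hold; not an equilibrium.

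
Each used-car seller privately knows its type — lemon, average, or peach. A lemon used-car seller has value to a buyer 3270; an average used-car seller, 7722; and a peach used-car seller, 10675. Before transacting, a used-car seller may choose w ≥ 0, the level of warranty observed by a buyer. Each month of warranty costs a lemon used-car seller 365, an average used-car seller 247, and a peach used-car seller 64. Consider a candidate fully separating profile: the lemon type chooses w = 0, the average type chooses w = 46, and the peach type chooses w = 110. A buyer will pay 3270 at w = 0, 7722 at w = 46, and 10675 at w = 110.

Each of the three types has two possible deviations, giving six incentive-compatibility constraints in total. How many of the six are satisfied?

4

Peach (own payoff 10675 − 64×110 = 3635): to w=0 gives 3270 → no gain ✓; to w=46 gives 7722 − 64×46 = 4778 → profitable ✗.
Lemon (own payoff 3270): to w=46 gives 7722 − 365×46 = -9068 → no gain ✓; to w=110 gives 10675 − 365×110 = -29475 → no gain ✓.
Average (own payoff 7722 − 247×46 = -3640): to w=0 gives 3270 → profitable ✗; to w=110 gives 10675 − 247×110 = -16495 → no gain ✓.
4 of the 6 constraints hold; not an equilibrium.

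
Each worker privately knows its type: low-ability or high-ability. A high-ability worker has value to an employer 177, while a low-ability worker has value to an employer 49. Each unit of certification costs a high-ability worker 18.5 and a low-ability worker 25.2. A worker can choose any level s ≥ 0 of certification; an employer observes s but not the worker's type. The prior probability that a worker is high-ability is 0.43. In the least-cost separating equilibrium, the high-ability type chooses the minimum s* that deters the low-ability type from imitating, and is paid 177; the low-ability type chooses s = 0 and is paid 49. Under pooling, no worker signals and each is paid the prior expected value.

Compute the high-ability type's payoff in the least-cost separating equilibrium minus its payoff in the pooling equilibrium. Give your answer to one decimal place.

Least-cost separating signal: s* solves 49 = 177 − 25.2·s*, so s* = (177 − 49)/25.2 ≈ 5.0794.
High-ability type's separating payoff: 177 − 18.5 × s* = 177 − 18.5 × (177 − 49)/25.2 = 177 − 2368/25.2 ≈ 83.032.
Pooling payoff: 0.43 × 177 + 0.57 × 49 = 104.04.
Difference: 83.032 − 104.04 = -21.008, i.e. -21.0 to one decimal place.
The high-ability type would prefer the pooling outcome.

-21.0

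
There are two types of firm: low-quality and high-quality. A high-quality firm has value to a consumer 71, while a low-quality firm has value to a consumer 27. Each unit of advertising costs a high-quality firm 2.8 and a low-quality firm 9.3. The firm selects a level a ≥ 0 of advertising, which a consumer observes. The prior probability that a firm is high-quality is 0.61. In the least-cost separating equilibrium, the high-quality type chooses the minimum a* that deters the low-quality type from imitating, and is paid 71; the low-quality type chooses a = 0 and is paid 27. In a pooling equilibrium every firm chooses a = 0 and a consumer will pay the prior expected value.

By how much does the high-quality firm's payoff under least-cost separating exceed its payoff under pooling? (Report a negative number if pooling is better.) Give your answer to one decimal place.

3.9

Least-cost separating signal: a* solves 27 = 71 − 9.3·a*, so a* = (71 − 27)/9.3 ≈ 4.7312.
High-quality type's separating payoff: 71 − 2.8 × a* = 71 − 2.8 × (71 − 27)/9.3 = 71 − 123.2/9.3 ≈ 57.753.
Pooling payoff: 0.61 × 71 + 0.39 × 27 = 53.84.
Difference: 57.753 − 53.84 = 3.913, i.e. 3.9 to one decimal place.
The high-quality type prefers to separate.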